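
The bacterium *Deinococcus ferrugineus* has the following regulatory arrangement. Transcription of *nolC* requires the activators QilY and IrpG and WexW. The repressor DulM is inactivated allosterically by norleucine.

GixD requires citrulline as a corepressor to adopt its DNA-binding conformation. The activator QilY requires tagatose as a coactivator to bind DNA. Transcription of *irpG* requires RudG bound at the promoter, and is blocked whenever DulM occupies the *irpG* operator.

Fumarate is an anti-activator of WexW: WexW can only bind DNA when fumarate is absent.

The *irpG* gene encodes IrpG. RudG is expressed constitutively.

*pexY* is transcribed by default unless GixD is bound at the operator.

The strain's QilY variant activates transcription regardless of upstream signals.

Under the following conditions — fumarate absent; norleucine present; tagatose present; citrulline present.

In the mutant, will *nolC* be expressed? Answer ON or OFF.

QilY is constitutively active in this strain.
RudG is produced constitutively and is active.
Norleucine is present, so DulM is inactive.
No repressor is bound and RudG is active, so *irpG* is transcribed.
So IrpG is produced and active.
Fumarate is absent, so WexW is active.
No repressor is bound and QilY and IrpG and WexW are active, so *nolC* is transcribed.

ON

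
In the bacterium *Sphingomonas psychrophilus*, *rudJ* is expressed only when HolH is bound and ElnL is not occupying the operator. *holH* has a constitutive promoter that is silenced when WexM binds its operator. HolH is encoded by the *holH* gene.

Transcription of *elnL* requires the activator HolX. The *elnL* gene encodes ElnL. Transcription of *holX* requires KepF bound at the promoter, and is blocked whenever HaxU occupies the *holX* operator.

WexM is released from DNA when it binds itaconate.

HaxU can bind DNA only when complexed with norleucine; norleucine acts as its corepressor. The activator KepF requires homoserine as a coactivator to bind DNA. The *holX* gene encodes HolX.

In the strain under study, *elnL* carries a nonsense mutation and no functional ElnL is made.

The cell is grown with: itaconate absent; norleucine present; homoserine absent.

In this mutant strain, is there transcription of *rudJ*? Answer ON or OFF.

OFF

ElnL is non-functional in this strain, so it has no effect.
Itaconate is absent, so WexM is active.
With repressor WexM bound, *holH* is not transcribed.
So HolH is not produced.
Required activator HolH is absent, so *rudJ* is not transcribed.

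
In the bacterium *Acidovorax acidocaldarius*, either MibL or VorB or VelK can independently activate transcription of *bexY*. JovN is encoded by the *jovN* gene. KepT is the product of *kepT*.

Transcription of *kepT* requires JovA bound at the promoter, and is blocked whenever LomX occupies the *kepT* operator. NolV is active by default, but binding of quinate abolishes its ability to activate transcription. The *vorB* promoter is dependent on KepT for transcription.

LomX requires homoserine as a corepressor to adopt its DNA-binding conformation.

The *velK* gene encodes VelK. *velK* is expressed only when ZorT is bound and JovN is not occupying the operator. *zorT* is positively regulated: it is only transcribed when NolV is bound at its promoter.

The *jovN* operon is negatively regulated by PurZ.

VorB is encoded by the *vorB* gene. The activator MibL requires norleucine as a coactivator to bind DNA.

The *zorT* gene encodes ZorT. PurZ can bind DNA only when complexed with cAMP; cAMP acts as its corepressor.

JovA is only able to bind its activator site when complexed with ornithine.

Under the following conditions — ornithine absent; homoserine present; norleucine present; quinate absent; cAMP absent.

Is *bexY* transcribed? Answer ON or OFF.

Norleucine is present, so MibL is active.
Homoserine is present, so LomX is active.
Ornithine is absent, so JovA is inactive.
With repressor LomX bound, *kepT* is not transcribed.
So KepT is not produced.
Required activator KepT is absent, so *vorB* is not transcribed.
So VorB is not produced.
cAMP is absent, so PurZ is inactive.
With no repressor bound, *jovN* is transcribed.
So JovN is produced and active.
Quinate is absent, so NolV is active.
No repressor is bound and NolV is active, so *zorT* is transcribed.
So ZorT is produced and active.
With repressor JovN bound, *velK* is not transcribed.
So VelK is not produced.
Activator MibL is present, so *bexY* is transcribed.

ON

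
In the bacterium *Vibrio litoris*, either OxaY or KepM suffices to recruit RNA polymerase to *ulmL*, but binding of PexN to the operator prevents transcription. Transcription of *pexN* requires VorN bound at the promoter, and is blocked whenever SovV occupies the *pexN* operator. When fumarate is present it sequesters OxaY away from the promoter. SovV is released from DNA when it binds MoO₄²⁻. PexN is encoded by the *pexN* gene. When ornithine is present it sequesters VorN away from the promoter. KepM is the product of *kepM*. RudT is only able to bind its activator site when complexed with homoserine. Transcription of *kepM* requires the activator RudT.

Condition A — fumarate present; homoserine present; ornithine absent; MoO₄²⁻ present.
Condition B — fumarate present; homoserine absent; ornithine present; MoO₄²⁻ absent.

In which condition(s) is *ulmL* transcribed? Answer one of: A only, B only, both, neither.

neither

Condition A:
Fumarate is present, so OxaY is inactive.
Homoserine is present, so RudT is active.
No repressor is bound and RudT is active, so *kepM* is transcribed.
So KepM is produced and active.
Ornithine is absent, so VorN is active.
MoO₄²⁻ is present, so SovV is inactive.
No repressor is bound and VorN is active, so *pexN* is transcribed.
So PexN is produced and active.
With repressor PexN bound, *ulmL* is not transcribed.
→ *ulmL* is OFF in A.
Condition B:
Fumarate is present, so OxaY is inactive.
Homoserine is absent, so RudT is inactive.
Required activator RudT is absent, so *kepM* is not transcribed.
So KepM is not produced.
Ornithine is present, so VorN is inactive.
MoO₄²⁻ is absent, so SovV is active.
With repressor SovV bound, *pexN* is not transcribed.
So PexN is not produced.
No activator is available at the *ulmL* promoter, so *ulmL* is not transcribed.
→ *ulmL* is OFF in B.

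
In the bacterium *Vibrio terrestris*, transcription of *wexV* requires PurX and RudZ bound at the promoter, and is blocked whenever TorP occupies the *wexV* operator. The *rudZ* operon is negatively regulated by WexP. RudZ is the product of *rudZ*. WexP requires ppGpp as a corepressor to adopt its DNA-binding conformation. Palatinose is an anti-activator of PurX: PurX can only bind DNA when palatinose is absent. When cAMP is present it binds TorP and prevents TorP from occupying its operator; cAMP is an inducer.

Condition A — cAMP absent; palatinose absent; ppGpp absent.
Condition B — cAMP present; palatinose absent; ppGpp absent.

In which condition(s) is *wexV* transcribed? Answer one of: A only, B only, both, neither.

Condition A:
cAMP is absent, so TorP is active.
Palatinose is absent, so PurX is active.
ppGpp is absent, so WexP is inactive.
With no repressor bound, *rudZ* is transcribed.
So RudZ is produced and active.
With repressor TorP bound, *wexV* is not transcribed.
→ *wexV* is OFF in A.
Condition B:
cAMP is present, so TorP is inactive.
Palatinose is absent, so PurX is active.
ppGpp is absent, so WexP is inactive.
With no repressor bound, *rudZ* is transcribed.
So RudZ is produced and active.
No repressor is bound and PurX and RudZ are active, so *wexV* is transcribed.
→ *wexV* is ON in B.

B only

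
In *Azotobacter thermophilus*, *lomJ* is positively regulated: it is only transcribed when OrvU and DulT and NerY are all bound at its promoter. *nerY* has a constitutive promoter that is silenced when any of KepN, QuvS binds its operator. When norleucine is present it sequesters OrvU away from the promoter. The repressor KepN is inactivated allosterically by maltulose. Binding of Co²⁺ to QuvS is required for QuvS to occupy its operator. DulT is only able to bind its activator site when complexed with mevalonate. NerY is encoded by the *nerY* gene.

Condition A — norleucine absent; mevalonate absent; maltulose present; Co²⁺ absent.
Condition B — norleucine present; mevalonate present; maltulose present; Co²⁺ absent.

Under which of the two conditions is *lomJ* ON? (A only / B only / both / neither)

neither

Condition A:
Norleucine is absent, so OrvU is active.
Mevalonate is absent, so DulT is inactive.
Maltulose is present, so KepN is inactive.
Co²⁺ is absent, so QuvS is inactive.
With no repressor bound, *nerY* is transcribed.
So NerY is produced and active.
Required activator DulT is absent, so *lomJ* is not transcribed.
→ *lomJ* is OFF in A.
Condition B:
Norleucine is present, so OrvU is inactive.
Mevalonate is present, so DulT is active.
Maltulose is present, so KepN is inactive.
Co²⁺ is absent, so QuvS is inactive.
With no repressor bound, *nerY* is transcribed.
So NerY is produced and active.
Required activator OrvU is absent, so *lomJ* is not transcribed.
→ *lomJ* is OFF in B.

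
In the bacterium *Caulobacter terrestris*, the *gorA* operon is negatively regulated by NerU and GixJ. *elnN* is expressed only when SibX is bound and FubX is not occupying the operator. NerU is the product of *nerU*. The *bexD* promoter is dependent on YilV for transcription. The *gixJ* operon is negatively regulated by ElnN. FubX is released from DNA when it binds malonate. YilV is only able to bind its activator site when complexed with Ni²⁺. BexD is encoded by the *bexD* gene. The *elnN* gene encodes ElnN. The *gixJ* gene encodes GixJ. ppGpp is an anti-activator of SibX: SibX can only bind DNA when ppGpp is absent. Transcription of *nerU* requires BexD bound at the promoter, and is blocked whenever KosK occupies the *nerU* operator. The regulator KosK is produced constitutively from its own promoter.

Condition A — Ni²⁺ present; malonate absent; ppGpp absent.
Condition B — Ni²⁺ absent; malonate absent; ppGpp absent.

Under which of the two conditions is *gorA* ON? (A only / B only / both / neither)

Condition A:
KosK is produced constitutively and is active.
Ni²⁺ is present, so YilV is active.
No repressor is bound and YilV is active, so *bexD* is transcribed.
So BexD is produced and active.
With repressor KosK bound, *nerU* is not transcribed.
So NerU is not produced.
Malonate is absent, so FubX is active.
ppGpp is absent, so SibX is active.
With repressor FubX bound, *elnN* is not transcribed.
So ElnN is not produced.
With no repressor bound, *gixJ* is transcribed.
So GixJ is produced and active.
With repressor GixJ bound, *gorA* is not transcribed.
→ *gorA* is OFF in A.
Condition B:
KosK is produced constitutively and is active.
Ni²⁺ is absent, so YilV is inactive.
Required activator YilV is absent, so *bexD* is not transcribed.
So BexD is not produced.
With repressor KosK bound, *nerU* is not transcribed.
So NerU is not produced.
Malonate is absent, so FubX is active.
ppGpp is absent, so SibX is active.
With repressor FubX bound, *elnN* is not transcribed.
So ElnN is not produced.
With no repressor bound, *gixJ* is transcribed.
So GixJ is produced and active.
With repressor GixJ bound, *gorA* is not transcribed.
→ *gorA* is OFF in B.

neither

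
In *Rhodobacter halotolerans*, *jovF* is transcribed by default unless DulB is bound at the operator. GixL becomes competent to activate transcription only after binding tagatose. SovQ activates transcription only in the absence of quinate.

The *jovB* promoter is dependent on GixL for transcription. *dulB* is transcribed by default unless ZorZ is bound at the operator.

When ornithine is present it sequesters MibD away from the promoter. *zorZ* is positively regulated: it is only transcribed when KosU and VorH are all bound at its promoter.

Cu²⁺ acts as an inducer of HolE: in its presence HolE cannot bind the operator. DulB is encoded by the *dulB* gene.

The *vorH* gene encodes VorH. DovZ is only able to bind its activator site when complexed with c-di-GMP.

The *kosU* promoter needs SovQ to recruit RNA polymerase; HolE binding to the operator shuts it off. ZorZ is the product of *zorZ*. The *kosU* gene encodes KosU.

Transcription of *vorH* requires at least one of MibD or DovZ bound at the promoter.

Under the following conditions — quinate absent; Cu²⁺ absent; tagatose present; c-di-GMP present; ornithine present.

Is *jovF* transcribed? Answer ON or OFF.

Cu²⁺ is absent, so HolE is active.
Quinate is absent, so SovQ is active.
With repressor HolE bound, *kosU* is not transcribed.
So KosU is not produced.
Ornithine is present, so MibD is inactive.
c-di-GMP is present, so DovZ is active.
Activator DovZ is present, so *vorH* is transcribed.
So VorH is produced and active.
Required activator KosU is absent, so *zorZ* is not transcribed.
So ZorZ is not produced.
With no repressor bound, *dulB* is transcribed.
So DulB is produced and active.
With repressor DulB bound, *jovF* is not transcribed.

OFF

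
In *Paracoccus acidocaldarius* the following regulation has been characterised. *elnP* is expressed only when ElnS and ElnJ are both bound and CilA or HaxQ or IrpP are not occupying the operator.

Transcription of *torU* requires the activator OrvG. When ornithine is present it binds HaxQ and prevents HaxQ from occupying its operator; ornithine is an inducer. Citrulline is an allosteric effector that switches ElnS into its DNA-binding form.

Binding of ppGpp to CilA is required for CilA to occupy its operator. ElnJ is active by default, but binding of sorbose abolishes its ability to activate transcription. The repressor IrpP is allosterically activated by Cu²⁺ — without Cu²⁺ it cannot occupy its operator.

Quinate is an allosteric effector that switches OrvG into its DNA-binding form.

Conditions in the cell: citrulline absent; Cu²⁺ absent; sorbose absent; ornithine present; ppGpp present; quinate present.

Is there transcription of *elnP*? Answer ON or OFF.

OFF

ppGpp is present, so CilA is active.
Citrulline is absent, so ElnS is inactive.
Ornithine is present, so HaxQ is inactive.
Cu²⁺ is absent, so IrpP is inactive.
Sorbose is absent, so ElnJ is active.
With repressor CilA bound, *elnP* is not transcribed.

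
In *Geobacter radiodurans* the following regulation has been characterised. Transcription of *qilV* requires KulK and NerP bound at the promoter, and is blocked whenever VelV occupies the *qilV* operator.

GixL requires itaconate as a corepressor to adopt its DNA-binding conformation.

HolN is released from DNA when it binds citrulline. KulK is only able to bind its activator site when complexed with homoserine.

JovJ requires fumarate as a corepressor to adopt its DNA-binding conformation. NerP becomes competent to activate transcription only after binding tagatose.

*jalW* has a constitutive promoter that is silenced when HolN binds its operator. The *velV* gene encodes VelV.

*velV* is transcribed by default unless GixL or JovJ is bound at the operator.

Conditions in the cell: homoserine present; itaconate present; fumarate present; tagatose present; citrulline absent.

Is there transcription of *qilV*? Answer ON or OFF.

Homoserine is present, so KulK is active.
Itaconate is present, so GixL is active.
Fumarate is present, so JovJ is active.
With repressor GixL bound, *velV* is not transcribed.
So VelV is not produced.
Tagatose is present, so NerP is active.
No repressor is bound and KulK and NerP are active, so *qilV* is transcribed.

ON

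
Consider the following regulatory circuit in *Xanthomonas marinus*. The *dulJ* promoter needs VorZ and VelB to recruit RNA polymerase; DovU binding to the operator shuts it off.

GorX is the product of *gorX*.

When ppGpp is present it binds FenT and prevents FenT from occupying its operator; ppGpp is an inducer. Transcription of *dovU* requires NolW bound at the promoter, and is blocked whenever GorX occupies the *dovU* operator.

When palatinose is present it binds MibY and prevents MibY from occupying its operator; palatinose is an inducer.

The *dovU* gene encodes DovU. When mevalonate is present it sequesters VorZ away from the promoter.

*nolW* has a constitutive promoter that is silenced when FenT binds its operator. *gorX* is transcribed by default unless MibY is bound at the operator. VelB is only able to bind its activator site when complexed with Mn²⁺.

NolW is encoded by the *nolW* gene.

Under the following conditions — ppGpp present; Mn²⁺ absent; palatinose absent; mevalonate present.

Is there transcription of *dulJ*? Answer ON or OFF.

OFF

Palatinose is absent, so MibY is active.
With repressor MibY bound, *gorX* is not transcribed.
So GorX is not produced.
ppGpp is present, so FenT is inactive.
With no repressor bound, *nolW* is transcribed.
So NolW is produced and active.
No repressor is bound and NolW is active, so *dovU* is transcribed.
So DovU is produced and active.
Mevalonate is present, so VorZ is inactive.
Mn²⁺ is absent, so VelB is inactive.
With repressor DovU bound, *dulJ* is not transcribed.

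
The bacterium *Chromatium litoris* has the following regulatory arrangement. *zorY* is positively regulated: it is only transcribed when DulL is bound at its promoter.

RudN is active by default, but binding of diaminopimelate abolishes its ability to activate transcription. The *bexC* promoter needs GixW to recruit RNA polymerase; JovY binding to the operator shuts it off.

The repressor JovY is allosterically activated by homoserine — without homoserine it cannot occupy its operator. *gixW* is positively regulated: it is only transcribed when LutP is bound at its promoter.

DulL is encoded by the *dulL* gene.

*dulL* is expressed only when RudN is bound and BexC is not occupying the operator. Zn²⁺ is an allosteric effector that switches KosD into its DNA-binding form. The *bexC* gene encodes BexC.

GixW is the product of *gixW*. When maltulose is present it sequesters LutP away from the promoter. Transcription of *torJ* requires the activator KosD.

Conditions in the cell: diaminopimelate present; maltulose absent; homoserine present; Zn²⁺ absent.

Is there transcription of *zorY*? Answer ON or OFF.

Maltulose is absent, so LutP is active.
No repressor is bound and LutP is active, so *gixW* is transcribed.
So GixW is produced and active.
Homoserine is present, so JovY is active.
With repressor JovY bound, *bexC* is not transcribed.
So BexC is not produced.
Diaminopimelate is present, so RudN is inactive.
Required activator RudN is absent, so *dulL* is not transcribed.
So DulL is not produced.
Required activator DulL is absent, so *zorY* is not transcribed.

OFF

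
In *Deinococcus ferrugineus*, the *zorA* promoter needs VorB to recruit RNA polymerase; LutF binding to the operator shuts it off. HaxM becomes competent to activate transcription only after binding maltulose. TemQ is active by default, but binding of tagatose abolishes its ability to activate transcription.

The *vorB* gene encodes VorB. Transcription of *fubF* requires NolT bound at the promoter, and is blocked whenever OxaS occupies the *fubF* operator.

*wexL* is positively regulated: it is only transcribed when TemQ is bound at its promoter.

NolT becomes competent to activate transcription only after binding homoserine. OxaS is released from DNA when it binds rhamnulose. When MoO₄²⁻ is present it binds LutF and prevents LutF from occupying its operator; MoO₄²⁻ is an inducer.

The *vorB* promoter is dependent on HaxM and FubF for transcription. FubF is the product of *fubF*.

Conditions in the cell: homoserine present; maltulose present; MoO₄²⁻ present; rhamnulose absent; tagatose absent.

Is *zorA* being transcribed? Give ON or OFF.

OFF

MoO₄²⁻ is present, so LutF is inactive.
Maltulose is present, so HaxM is active.
Homoserine is present, so NolT is active.
Rhamnulose is absent, so OxaS is active.
With repressor OxaS bound, *fubF* is not transcribed.
So FubF is not produced.
Required activator FubF is absent, so *vorB* is not transcribed.
So VorB is not produced.
Required activator VorB is absent, so *zorA* is not transcribed.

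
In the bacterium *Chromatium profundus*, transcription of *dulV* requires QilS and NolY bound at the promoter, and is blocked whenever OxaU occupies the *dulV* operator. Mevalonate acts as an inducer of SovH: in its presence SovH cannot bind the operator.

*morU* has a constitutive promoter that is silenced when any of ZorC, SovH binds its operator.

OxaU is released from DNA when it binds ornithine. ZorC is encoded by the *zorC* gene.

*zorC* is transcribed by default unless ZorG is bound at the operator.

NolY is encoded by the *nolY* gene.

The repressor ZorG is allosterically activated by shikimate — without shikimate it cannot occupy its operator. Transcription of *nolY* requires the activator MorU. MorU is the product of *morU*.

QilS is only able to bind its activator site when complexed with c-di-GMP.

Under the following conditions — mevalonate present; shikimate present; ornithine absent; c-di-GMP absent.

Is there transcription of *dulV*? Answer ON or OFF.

Ornithine is absent, so OxaU is active.
c-di-GMP is absent, so QilS is inactive.
Shikimate is present, so ZorG is active.
With repressor ZorG bound, *zorC* is not transcribed.
So ZorC is not produced.
Mevalonate is present, so SovH is inactive.
With no repressor bound, *morU* is transcribed.
So MorU is produced and active.
No repressor is bound and MorU is active, so *nolY* is transcribed.
So NolY is produced and active.
With repressor OxaU bound, *dulV* is not transcribed.

OFF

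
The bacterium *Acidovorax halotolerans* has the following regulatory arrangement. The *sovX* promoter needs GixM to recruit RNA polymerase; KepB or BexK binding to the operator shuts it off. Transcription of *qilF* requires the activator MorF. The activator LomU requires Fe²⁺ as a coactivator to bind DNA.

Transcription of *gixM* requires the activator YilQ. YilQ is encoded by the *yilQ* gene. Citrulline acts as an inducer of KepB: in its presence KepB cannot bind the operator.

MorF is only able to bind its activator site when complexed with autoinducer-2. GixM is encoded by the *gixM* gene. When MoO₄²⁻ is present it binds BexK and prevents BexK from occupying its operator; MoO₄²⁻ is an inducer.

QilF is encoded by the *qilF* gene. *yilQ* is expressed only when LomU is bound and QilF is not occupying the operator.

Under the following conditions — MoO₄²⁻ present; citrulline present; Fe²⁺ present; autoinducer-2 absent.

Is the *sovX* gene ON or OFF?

Citrulline is present, so KepB is inactive.
MoO₄²⁻ is present, so BexK is inactive.
Fe²⁺ is present, so LomU is active.
Autoinducer-2 is absent, so MorF is inactive.
Required activator MorF is absent, so *qilF* is not transcribed.
So QilF is not produced.
No repressor is bound and LomU is active, so *yilQ* is transcribed.
So YilQ is produced and active.
No repressor is bound and YilQ is active, so *gixM* is transcribed.
So GixM is produced and active.
No repressor is bound and GixM is active, so *sovX* is transcribed.

ON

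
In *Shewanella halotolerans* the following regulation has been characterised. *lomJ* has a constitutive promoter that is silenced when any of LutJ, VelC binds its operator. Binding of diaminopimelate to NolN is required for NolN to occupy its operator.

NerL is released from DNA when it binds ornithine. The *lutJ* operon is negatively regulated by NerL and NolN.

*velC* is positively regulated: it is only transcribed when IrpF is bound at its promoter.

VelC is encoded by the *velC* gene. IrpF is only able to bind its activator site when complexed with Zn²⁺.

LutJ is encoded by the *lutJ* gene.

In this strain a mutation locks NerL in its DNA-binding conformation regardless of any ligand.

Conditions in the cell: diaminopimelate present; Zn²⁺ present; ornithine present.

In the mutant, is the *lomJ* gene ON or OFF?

NerL is constitutively active in this strain.
Diaminopimelate is present, so NolN is active.
With repressor NerL bound, *lutJ* is not transcribed.
So LutJ is not produced.
Zn²⁺ is present, so IrpF is active.
No repressor is bound and IrpF is active, so *velC* is transcribed.
So VelC is produced and active.
With repressor VelC bound, *lomJ* is not transcribed.

OFF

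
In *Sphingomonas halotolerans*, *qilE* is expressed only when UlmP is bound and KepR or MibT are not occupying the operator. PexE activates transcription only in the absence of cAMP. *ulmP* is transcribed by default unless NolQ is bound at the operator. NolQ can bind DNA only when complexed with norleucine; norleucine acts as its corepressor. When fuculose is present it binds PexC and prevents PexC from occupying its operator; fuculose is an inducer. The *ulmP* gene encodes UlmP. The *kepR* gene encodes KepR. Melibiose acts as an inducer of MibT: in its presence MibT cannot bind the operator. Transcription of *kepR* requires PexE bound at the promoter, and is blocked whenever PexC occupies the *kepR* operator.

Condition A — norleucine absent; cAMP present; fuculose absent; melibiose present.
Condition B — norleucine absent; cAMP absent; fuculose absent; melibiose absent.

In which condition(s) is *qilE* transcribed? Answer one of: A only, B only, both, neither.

A only

Condition A:
Norleucine is absent, so NolQ is inactive.
With no repressor bound, *ulmP* is transcribed.
So UlmP is produced and active.
cAMP is present, so PexE is inactive.
Fuculose is absent, so PexC is active.
With repressor PexC bound, *kepR* is not transcribed.
So KepR is not produced.
Melibiose is present, so MibT is inactive.
No repressor is bound and UlmP is active, so *qilE* is transcribed.
→ *qilE* is ON in A.
Condition B:
Norleucine is absent, so NolQ is inactive.
With no repressor bound, *ulmP* is transcribed.
So UlmP is produced and active.
cAMP is absent, so PexE is active.
Fuculose is absent, so PexC is active.
With repressor PexC bound, *kepR* is not transcribed.
So KepR is not produced.
Melibiose is absent, so MibT is active.
With repressor MibT bound, *qilE* is not transcribed.
→ *qilE* is OFF in B.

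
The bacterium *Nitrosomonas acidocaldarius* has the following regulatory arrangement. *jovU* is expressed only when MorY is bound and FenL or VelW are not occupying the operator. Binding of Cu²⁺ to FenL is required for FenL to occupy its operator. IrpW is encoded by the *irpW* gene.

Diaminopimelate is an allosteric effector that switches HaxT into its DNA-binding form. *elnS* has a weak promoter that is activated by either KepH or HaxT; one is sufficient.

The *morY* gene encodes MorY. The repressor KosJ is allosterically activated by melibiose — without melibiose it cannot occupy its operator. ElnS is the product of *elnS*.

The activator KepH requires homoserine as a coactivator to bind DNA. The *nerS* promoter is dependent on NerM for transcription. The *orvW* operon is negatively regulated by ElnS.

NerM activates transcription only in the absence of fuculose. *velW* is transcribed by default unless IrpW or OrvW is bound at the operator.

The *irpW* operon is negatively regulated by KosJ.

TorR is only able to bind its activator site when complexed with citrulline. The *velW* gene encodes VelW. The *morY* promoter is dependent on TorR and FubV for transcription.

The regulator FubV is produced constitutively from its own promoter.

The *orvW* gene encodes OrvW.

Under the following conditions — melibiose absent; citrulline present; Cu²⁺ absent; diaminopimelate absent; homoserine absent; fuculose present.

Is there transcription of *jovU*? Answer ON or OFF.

ON

Cu²⁺ is absent, so FenL is inactive.
Citrulline is present, so TorR is active.
FubV is produced constitutively and is active.
No repressor is bound and TorR and FubV are active, so *morY* is transcribed.
So MorY is produced and active.
Melibiose is absent, so KosJ is inactive.
With no repressor bound, *irpW* is transcribed.
So IrpW is produced and active.
Homoserine is absent, so KepH is inactive.
Diaminopimelate is absent, so HaxT is inactive.
No activator is available at the *elnS* promoter, so *elnS* is not transcribed.
So ElnS is not produced.
With no repressor bound, *orvW* is transcribed.
So OrvW is produced and active.
With repressor IrpW bound, *velW* is not transcribed.
So VelW is not produced.
No repressor is bound and MorY is active, so *jovU* is transcribed.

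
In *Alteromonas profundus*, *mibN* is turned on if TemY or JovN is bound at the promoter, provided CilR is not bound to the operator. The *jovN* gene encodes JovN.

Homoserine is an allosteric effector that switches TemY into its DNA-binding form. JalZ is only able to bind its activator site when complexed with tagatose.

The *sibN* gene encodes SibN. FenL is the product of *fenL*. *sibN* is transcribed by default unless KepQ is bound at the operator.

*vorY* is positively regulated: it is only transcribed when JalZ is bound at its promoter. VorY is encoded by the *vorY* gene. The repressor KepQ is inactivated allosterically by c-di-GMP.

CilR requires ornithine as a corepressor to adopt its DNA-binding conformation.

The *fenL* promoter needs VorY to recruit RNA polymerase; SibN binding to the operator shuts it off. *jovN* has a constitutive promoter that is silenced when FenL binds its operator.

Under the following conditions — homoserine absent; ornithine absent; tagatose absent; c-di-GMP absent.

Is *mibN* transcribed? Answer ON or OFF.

Homoserine is absent, so TemY is inactive.
Tagatose is absent, so JalZ is inactive.
Required activator JalZ is absent, so *vorY* is not transcribed.
So VorY is not produced.
c-di-GMP is absent, so KepQ is active.
With repressor KepQ bound, *sibN* is not transcribed.
So SibN is not produced.
Required activator VorY is absent, so *fenL* is not transcribed.
So FenL is not produced.
With no repressor bound, *jovN* is transcribed.
So JovN is produced and active.
Ornithine is absent, so CilR is inactive.
Activator JovN is present, so *mibN* is transcribed.

ON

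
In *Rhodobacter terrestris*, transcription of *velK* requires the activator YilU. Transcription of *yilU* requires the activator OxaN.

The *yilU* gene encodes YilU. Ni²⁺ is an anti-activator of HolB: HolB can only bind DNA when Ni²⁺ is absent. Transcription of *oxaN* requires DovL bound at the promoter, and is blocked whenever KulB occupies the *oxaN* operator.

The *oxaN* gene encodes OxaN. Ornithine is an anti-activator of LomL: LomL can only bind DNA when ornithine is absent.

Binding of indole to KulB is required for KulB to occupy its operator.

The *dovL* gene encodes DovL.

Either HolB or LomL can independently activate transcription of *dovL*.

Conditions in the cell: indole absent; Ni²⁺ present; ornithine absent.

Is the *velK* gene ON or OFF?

Ni²⁺ is present, so HolB is inactive.
Ornithine is absent, so LomL is active.
Activator LomL is present, so *dovL* is transcribed.
So DovL is produced and active.
Indole is absent, so KulB is inactive.
No repressor is bound and DovL is active, so *oxaN* is transcribed.
So OxaN is produced and active.
No repressor is bound and OxaN is active, so *yilU* is transcribed.
So YilU is produced and active.
No repressor is bound and YilU is active, so *velK* is transcribed.

ON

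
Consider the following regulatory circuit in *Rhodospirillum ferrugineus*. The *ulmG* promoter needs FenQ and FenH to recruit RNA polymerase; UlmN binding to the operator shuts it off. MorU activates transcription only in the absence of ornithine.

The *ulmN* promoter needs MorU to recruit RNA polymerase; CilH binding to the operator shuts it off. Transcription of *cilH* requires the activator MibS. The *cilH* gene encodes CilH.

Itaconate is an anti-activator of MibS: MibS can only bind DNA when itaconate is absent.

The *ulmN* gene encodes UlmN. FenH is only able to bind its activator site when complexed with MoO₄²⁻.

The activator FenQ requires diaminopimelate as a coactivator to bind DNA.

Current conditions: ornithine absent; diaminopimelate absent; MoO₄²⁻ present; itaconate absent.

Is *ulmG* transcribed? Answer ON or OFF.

Diaminopimelate is absent, so FenQ is inactive.
MoO₄²⁻ is present, so FenH is active.
Ornithine is absent, so MorU is active.
Itaconate is absent, so MibS is active.
No repressor is bound and MibS is active, so *cilH* is transcribed.
So CilH is produced and active.
With repressor CilH bound, *ulmN* is not transcribed.
So UlmN is not produced.
Required activator FenQ is absent, so *ulmG* is not transcribed.

OFF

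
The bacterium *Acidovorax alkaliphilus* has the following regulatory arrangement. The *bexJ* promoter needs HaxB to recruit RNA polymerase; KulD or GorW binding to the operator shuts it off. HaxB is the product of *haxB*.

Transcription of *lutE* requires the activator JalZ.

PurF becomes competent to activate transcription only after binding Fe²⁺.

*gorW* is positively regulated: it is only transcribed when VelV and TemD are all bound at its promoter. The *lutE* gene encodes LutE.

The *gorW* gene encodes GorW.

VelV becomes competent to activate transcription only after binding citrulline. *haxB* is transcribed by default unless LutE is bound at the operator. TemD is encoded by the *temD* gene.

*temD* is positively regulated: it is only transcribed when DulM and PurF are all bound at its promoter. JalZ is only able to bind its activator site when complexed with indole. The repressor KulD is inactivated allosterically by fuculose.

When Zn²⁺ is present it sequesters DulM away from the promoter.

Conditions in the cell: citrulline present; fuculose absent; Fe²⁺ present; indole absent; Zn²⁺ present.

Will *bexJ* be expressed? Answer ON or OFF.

OFF

Indole is absent, so JalZ is inactive.
Required activator JalZ is absent, so *lutE* is not transcribed.
So LutE is not produced.
With no repressor bound, *haxB* is transcribed.
So HaxB is produced and active.
Fuculose is absent, so KulD is active.
Citrulline is present, so VelV is active.
Zn²⁺ is present, so DulM is inactive.
Fe²⁺ is present, so PurF is active.
Required activator DulM is absent, so *temD* is not transcribed.
So TemD is not produced.
Required activator TemD is absent, so *gorW* is not transcribed.
So GorW is not produced.
With repressor KulD bound, *bexJ* is not transcribed.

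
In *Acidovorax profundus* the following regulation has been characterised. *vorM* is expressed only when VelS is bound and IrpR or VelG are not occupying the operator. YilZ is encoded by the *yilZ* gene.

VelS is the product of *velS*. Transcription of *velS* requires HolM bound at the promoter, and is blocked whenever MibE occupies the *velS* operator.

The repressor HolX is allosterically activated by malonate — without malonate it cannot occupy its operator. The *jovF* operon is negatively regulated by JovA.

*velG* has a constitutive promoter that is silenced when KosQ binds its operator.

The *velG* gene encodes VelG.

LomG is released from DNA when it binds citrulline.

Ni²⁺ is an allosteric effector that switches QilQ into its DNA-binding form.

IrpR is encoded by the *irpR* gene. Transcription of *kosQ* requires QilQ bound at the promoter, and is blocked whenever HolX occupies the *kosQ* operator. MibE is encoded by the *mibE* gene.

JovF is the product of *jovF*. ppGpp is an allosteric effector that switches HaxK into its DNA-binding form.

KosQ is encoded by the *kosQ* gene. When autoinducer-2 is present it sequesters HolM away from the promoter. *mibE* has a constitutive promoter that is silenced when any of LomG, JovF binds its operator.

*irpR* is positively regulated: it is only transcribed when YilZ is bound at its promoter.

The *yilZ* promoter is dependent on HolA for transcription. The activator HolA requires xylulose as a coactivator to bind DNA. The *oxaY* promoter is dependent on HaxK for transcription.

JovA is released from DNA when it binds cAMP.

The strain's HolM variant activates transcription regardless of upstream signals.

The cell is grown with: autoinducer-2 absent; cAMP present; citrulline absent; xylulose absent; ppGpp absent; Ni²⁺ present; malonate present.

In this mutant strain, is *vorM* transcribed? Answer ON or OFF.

OFF

Xylulose is absent, so HolA is inactive.
Required activator HolA is absent, so *yilZ* is not transcribed.
So YilZ is not produced.
Required activator YilZ is absent, so *irpR* is not transcribed.
So IrpR is not produced.
HolM is constitutively active in this strain.
Citrulline is absent, so LomG is active.
cAMP is present, so JovA is inactive.
With no repressor bound, *jovF* is transcribed.
So JovF is produced and active.
With repressor LomG bound, *mibE* is not transcribed.
So MibE is not produced.
No repressor is bound and HolM is active, so *velS* is transcribed.
So VelS is produced and active.
Malonate is present, so HolX is active.
Ni²⁺ is present, so QilQ is active.
With repressor HolX bound, *kosQ* is not transcribed.
So KosQ is not produced.
With no repressor bound, *velG* is transcribed.
So VelG is produced and active.
With repressor VelG bound, *vorM* is not transcribed.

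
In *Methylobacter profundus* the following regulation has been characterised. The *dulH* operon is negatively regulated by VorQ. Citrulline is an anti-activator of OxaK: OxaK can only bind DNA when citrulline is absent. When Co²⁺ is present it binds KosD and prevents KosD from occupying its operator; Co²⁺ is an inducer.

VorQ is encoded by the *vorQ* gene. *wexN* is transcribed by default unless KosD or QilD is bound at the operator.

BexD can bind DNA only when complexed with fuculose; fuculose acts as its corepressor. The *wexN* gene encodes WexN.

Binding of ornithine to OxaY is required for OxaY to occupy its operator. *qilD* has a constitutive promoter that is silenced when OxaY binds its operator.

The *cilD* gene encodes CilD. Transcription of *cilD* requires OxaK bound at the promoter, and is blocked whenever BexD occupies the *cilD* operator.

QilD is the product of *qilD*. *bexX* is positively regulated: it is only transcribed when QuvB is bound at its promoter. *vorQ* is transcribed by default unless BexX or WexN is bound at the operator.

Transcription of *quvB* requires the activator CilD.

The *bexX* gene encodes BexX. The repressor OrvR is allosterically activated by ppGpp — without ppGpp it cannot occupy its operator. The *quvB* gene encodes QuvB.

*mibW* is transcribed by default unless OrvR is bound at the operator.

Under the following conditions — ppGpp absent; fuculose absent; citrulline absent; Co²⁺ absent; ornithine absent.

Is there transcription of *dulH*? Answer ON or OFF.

ON

Citrulline is absent, so OxaK is active.
Fuculose is absent, so BexD is inactive.
No repressor is bound and OxaK is active, so *cilD* is transcribed.
So CilD is produced and active.
No repressor is bound and CilD is active, so *quvB* is transcribed.
So QuvB is produced and active.
No repressor is bound and QuvB is active, so *bexX* is transcribed.
So BexX is produced and active.
Co²⁺ is absent, so KosD is active.
Ornithine is absent, so OxaY is inactive.
With no repressor bound, *qilD* is transcribed.
So QilD is produced and active.
With repressor KosD bound, *wexN* is not transcribed.
So WexN is not produced.
With repressor BexX bound, *vorQ* is not transcribed.
So VorQ is not produced.
With no repressor bound, *dulH* is transcribed.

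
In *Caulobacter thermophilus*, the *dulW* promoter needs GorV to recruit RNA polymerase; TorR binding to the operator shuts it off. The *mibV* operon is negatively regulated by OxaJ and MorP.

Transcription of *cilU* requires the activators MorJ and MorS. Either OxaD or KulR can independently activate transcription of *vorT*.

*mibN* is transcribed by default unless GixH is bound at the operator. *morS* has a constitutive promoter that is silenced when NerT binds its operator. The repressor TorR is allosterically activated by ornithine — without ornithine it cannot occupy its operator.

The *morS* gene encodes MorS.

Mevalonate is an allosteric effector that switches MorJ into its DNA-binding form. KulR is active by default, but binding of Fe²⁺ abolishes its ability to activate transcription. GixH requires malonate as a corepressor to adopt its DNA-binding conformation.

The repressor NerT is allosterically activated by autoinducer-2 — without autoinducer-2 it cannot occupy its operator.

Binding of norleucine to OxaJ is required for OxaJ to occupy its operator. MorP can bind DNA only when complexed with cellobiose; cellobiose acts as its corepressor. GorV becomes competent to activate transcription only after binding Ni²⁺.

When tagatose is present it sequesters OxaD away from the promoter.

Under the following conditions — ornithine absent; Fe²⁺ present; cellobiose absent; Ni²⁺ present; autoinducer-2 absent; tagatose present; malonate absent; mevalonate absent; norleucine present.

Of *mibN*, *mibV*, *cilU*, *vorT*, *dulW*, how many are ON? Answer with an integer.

2

Malonate is absent, so GixH is inactive.
With no repressor bound, *mibN* is transcribed.
→ *mibN* is ON.
Norleucine is present, so OxaJ is active.
Cellobiose is absent, so MorP is inactive.
With repressor OxaJ bound, *mibV* is not transcribed.
→ *mibV* is OFF.
Mevalonate is absent, so MorJ is inactive.
Autoinducer-2 is absent, so NerT is inactive.
With no repressor bound, *morS* is transcribed.
So MorS is produced and active.
Required activator MorJ is absent, so *cilU* is not transcribed.
→ *cilU* is OFF.
Tagatose is present, so OxaD is inactive.
Fe²⁺ is present, so KulR is inactive.
No activator is available at the *vorT* promoter, so *vorT* is not transcribed.
→ *vorT* is OFF.
Ni²⁺ is present, so GorV is active.
Ornithine is absent, so TorR is inactive.
No repressor is bound and GorV is active, so *dulW* is transcribed.
→ *dulW* is ON.
2 of the 5 genes are transcribed.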